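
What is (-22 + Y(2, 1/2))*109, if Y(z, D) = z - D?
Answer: -4469/2 ≈ -2234.5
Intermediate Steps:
(-22 + Y(2, 1/2))*109 = (-22 + (2 - 1/2))*109 = (-22 + (2 - 1*½))*109 = (-22 + (2 - ½))*109 = (-22 + 3/2)*109 = -41/2*109 = -4469/2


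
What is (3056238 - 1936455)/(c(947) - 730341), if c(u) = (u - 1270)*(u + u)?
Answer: -159969/191729 ≈ -0.83435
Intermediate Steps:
c(u) = 2*u*(-1270 + u) (c(u) = (-1270 + u)*(2*u) = 2*u*(-1270 + u))
(3056238 - 1936455)/(c(947) - 730341) = (3056238 - 1936455)/(2*947*(-1270 + 947) - 730341) = 1119783/(2*947*(-323) - 730341) = 1119783/(-611762 - 730341) = 1119783/(-1342103) = 1119783*(-1/1342103) = -159969/191729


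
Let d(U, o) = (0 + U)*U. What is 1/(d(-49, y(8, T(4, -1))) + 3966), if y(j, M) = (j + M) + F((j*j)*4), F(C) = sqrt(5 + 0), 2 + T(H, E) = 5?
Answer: 1/6367 ≈ 0.00015706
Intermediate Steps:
T(H, E) = 3 (T(H, E) = -2 + 5 = 3)
F(C) = sqrt(5)
y(j, M) = M + j + sqrt(5) (y(j, M) = (j + M) + sqrt(5) = (M + j) + sqrt(5) = M + j + sqrt(5))
d(U, o) = U**2 (d(U, o) = U*U = U**2)
1/(d(-49, y(8, T(4, -1))) + 3966) = 1/((-49)**2 + 3966) = 1/(2401 + 3966) = 1/6367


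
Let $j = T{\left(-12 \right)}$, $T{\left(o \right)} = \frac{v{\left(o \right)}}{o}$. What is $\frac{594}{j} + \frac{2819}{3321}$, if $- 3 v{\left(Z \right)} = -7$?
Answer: $- \frac{70996531}{23247} \approx -3054.0$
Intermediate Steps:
$v{\left(Z \right)} = \frac{7}{3}$ ($v{\left(Z \right)} = \left(- \frac{1}{3}\right) \left(-7\right) = \frac{7}{3}$)
$T{\left(o \right)} = \frac{7}{3 o}$
$j = - \frac{7}{36}$ ($j = \frac{7}{3 \left(-12\right)} = \frac{7}{3} \left(- \frac{1}{12}\right) = - \frac{7}{36} \approx -0.19444$)
$\frac{594}{j} + \frac{2819}{3321} = \frac{594}{- \frac{7}{36}} + \frac{2819}{3321} = 594 \left(- \frac{36}{7}\right) + 2819 \cdot \frac{1}{3321} = - \frac{21384}{7} + \frac{2819}{3321} = - \frac{70996531}{23247}$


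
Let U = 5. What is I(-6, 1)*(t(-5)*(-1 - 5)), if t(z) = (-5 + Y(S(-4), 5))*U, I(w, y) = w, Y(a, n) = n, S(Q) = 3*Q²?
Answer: 0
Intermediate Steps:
t(z) = 0 (t(z) = (-5 + 5)*5 = 0*5 = 0)
I(-6, 1)*(t(-5)*(-1 - 5)) = -0*(-1 - 5) = -0*(-6) = -6*0 = 0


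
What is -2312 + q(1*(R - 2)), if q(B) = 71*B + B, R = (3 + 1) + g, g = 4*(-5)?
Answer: -3608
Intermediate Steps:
g = -20
R = -16 (R = (3 + 1) - 20 = 4 - 20 = -16)
q(B) = 72*B
-2312 + q(1*(R - 2)) = -2312 + 72*(1*(-16 - 2)) = -2312 + 72*(1*(-18)) = -2312 + 72*(-18) = -2312 - 1296 = -3608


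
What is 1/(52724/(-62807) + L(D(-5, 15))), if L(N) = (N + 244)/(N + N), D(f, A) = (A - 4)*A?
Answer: 20726310/8289143 ≈ 2.5004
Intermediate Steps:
D(f, A) = A*(-4 + A) (D(f, A) = (-4 + A)*A = A*(-4 + A))
L(N) = (244 + N)/(2*N) (L(N) = (244 + N)/((2*N)) = (244 + N)*(1/(2*N)) = (244 + N)/(2*N))
1/(52724/(-62807) + L(D(-5, 15))) = 1/(52724/(-62807) + (244 + 15*(-4 + 15))/(2*((15*(-4 + 15))))) = 1/(52724*(-1/62807) + (244 + 15*11)/(2*((15*11)))) = 1/(-52724/62807 + (½)*(244 + 165)/165) = 1/(-52724/62807 + (½)*(1/165)*409) = 1/(-52724/62807 + 409/330) = 1/(8289143/20726310) = 20726310/8289143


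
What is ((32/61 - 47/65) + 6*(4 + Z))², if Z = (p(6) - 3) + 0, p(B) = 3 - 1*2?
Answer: 2189584849/15721225 ≈ 139.28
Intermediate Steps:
p(B) = 1 (p(B) = 3 - 2 = 1)
Z = -2 (Z = (1 - 3) + 0 = -2 + 0 = -2)
((32/61 - 47/65) + 6*(4 + Z))² = ((32/61 - 47/65) + 6*(4 - 2))² = ((32*(1/61) - 47*1/65) + 6*2)² = ((32/61 - 47/65) + 12)² = (-787/3965 + 12)² = (46793/3965)² = 2189584849/15721225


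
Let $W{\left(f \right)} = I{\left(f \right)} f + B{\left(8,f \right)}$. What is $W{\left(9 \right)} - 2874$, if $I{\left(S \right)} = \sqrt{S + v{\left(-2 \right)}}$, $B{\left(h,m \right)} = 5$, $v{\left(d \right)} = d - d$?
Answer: $-2842$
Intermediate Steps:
$v{\left(d \right)} = 0$
$I{\left(S \right)} = \sqrt{S}$ ($I{\left(S \right)} = \sqrt{S + 0} = \sqrt{S}$)
$W{\left(f \right)} = 5 + f^{\frac{3}{2}}$ ($W{\left(f \right)} = \sqrt{f} f + 5 = f^{\frac{3}{2}} + 5 = 5 + f^{\frac{3}{2}}$)
$W{\left(9 \right)} - 2874 = \left(5 + 9^{\frac{3}{2}}\right) - 2874 = \left(5 + 27\right) - 2874 = 32 - 2874 = -2842$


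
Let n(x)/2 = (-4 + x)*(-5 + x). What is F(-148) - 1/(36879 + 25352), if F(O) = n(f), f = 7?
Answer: 746771/62231 ≈ 12.000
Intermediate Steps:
n(x) = 2*(-5 + x)*(-4 + x) (n(x) = 2*((-4 + x)*(-5 + x)) = 2*((-5 + x)*(-4 + x)) = 2*(-5 + x)*(-4 + x))
F(O) = 12 (F(O) = 40 - 18*7 + 2*7² = 40 - 126 + 2*49 = 40 - 126 + 98 = 12)
F(-148) - 1/(36879 + 25352) = 12 - 1/(36879 + 25352) = 12 - 1/62231 = 746771/62231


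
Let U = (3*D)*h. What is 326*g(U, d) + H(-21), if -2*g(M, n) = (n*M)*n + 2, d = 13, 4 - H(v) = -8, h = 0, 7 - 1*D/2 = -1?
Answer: -314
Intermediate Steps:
D = 16 (D = 14 - 2*(-1) = 14 + 2 = 16)
H(v) = 12 (H(v) = 4 - 1*(-8) = 4 + 8 = 12)
U = 0 (U = (3*16)*0 = 48*0 = 0)
g(M, n) = -1 - M*n²/2 (g(M, n) = -((n*M)*n + 2)/2 = -((M*n)*n + 2)/2 = -(M*n² + 2)/2 = -(2 + M*n²)/2 = -1 - M*n²/2)
326*g(U, d) + H(-21) = 326*(-1 - ½*0*13²) + 12 = 326*(-1 - ½*0*169) + 12 = 326*(-1 + 0) + 12 = 326*(-1) + 12 = -326 + 12 = -314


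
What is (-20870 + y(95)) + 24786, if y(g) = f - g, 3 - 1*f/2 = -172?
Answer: 4171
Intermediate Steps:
f = 350 (f = 6 - 2*(-172) = 6 + 344 = 350)
y(g) = 350 - g
(-20870 + y(95)) + 24786 = (-20870 + (350 - 1*95)) + 24786 = (-20870 + (350 - 95)) + 24786 = (-20870 + 255) + 24786 = -20615 + 24786 = 4171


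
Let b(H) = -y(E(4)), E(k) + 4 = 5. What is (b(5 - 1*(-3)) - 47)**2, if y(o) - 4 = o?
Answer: 2704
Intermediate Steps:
E(k) = 1 (E(k) = -4 + 5 = 1)
y(o) = 4 + o
b(H) = -5 (b(H) = -(4 + 1) = -1*5 = -5)
(b(5 - 1*(-3)) - 47)**2 = (-5 - 47)**2 = (-52)**2 = 2704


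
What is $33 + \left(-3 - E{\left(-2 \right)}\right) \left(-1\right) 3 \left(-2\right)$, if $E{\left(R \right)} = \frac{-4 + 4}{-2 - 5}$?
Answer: $15$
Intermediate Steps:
$E{\left(R \right)} = 0$ ($E{\left(R \right)} = \frac{0}{-7} = 0 \left(- \frac{1}{7}\right) = 0$)
$33 + \left(-3 - E{\left(-2 \right)}\right) \left(-1\right) 3 \left(-2\right) = 33 + \left(-3 - 0\right) \left(-1\right) 3 \left(-2\right) = 33 + \left(-3 + 0\right) \left(\left(-3\right) \left(-2\right)\right) = 33 - 18 = 15$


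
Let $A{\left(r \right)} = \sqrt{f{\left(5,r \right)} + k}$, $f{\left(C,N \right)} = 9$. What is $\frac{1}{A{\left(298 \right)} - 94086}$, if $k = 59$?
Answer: $- \frac{47043}{4426087664} - \frac{\sqrt{17}}{4426087664} \approx -1.063 \cdot 10^{-5}$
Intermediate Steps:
$A{\left(r \right)} = 2 \sqrt{17}$ ($A{\left(r \right)} = \sqrt{9 + 59} = \sqrt{68} = 2 \sqrt{17}$)
$\frac{1}{A{\left(298 \right)} - 94086} = \frac{1}{2 \sqrt{17} - 94086} = \frac{1}{-94086 + 2 \sqrt{17}}$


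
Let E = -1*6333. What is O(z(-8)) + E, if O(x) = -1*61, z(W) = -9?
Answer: -6394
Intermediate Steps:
O(x) = -61
E = -6333
O(z(-8)) + E = -61 - 6333 = -6394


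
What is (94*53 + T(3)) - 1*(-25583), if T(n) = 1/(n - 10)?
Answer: 213954/7 ≈ 30565.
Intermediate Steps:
T(n) = 1/(-10 + n)
(94*53 + T(3)) - 1*(-25583) = (94*53 + 1/(-10 + 3)) - 1*(-25583) = (4982 + 1/(-7)) + 25583 = (4982 - ⅐) + 25583 = 34873/7 + 25583 = 213954/7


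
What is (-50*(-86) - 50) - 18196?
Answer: -13946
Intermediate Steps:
(-50*(-86) - 50) - 18196 = (4300 - 50) - 18196 = 4250 - 18196 = -13946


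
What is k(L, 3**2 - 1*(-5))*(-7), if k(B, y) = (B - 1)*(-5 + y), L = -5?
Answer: 378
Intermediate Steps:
k(B, y) = (-1 + B)*(-5 + y)
k(L, 3**2 - 1*(-5))*(-7) = (5 - (3**2 - 1*(-5)) - 5*(-5) - 5*(3**2 - 1*(-5)))*(-7) = (5 - (9 + 5) + 25 - 5*(9 + 5))*(-7) = (5 - 1*14 + 25 - 5*14)*(-7) = (5 - 14 + 25 - 70)*(-7) = -54*(-7) = 378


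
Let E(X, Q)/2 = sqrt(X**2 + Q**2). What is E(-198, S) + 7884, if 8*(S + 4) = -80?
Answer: 7884 + 20*sqrt(394) ≈ 8281.0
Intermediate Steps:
S = -14 (S = -4 + (1/8)*(-80) = -4 - 10 = -14)
E(X, Q) = 2*sqrt(Q**2 + X**2) (E(X, Q) = 2*sqrt(X**2 + Q**2) = 2*sqrt(Q**2 + X**2))
E(-198, S) + 7884 = 2*sqrt((-14)**2 + (-198)**2) + 7884 = 2*sqrt(196 + 39204) + 7884 = 2*sqrt(39400) + 7884 = 2*(10*sqrt(394)) + 7884 = 20*sqrt(394) + 7884 = 7884 + 20*sqrt(394)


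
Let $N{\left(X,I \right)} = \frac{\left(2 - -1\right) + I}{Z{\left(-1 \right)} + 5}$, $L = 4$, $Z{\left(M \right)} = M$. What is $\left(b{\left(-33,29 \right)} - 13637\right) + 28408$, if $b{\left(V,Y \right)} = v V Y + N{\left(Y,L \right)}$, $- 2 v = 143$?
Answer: $\frac{332793}{4} \approx 83198.0$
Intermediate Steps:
$v = - \frac{143}{2}$ ($v = \left(- \frac{1}{2}\right) 143 = - \frac{143}{2} \approx -71.5$)
$N{\left(X,I \right)} = \frac{3}{4} + \frac{I}{4}$ ($N{\left(X,I \right)} = \frac{\left(2 - -1\right) + I}{-1 + 5} = \frac{\left(2 + 1\right) + I}{4} = \left(3 + I\right) \frac{1}{4} = \frac{3}{4} + \frac{I}{4}$)
$b{\left(V,Y \right)} = \frac{7}{4} - \frac{143 V Y}{2}$ ($b{\left(V,Y \right)} = - \frac{143 V}{2} Y + \left(\frac{3}{4} + \frac{1}{4} \cdot 4\right) = - \frac{143 V Y}{2} + \left(\frac{3}{4} + 1\right) = - \frac{143 V Y}{2} + \frac{7}{4} = \frac{7}{4} - \frac{143 V Y}{2}$)
$\left(b{\left(-33,29 \right)} - 13637\right) + 28408 = \left(\left(\frac{7}{4} - \left(- \frac{4719}{2}\right) 29\right) - 13637\right) + 28408 = \left(\left(\frac{7}{4} + \frac{136851}{2}\right) - 13637\right) + 28408 = \left(\frac{273709}{4} - 13637\right) + 28408 = \frac{219161}{4} + 28408 = \frac{332793}{4}$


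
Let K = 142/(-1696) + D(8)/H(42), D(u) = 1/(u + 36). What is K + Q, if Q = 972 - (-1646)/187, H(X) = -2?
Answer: 155516601/158576 ≈ 980.71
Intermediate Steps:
Q = 183410/187 (Q = 972 - (-1646)/187 = 972 - 1*(-1646/187) = 972 + 1646/187 = 183410/187 ≈ 980.80)
D(u) = 1/(36 + u)
K = -887/9328 (K = 142/(-1696) + 1/((36 + 8)*(-2)) = 142*(-1/1696) - ½/44 = -71/848 + (1/44)*(-½) = -71/848 - 1/88 = -887/9328 ≈ -0.095090)
K + Q = -887/9328 + 183410/187 = 155516601/158576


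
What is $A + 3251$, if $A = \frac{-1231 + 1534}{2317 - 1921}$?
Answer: $\frac{429233}{132} \approx 3251.8$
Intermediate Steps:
$A = \frac{101}{132}$ ($A = \frac{303}{396} = 303 \cdot \frac{1}{396} = \frac{101}{132} \approx 0.76515$)
$A + 3251 = \frac{101}{132} + 3251 = \frac{429233}{132}$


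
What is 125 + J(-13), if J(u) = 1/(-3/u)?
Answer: 388/3 ≈ 129.33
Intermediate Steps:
J(u) = -u/3
125 + J(-13) = 125 - ⅓*(-13) = 125 + 13/3 = 388/3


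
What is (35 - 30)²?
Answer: 25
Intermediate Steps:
(35 - 30)² = 5² = 25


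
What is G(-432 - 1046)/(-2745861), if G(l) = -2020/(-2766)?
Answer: -1010/3797525763 ≈ -2.6596e-7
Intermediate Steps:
G(l) = 1010/1383 (G(l) = -2020*(-1/2766) = 1010/1383)
G(-432 - 1046)/(-2745861) = (1010/1383)/(-2745861) = (1010/1383)*(-1/2745861) = -1010/3797525763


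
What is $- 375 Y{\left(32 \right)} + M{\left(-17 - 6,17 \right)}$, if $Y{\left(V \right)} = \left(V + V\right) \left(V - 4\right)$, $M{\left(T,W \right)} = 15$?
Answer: $-671985$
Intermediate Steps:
$Y{\left(V \right)} = 2 V \left(-4 + V\right)$
$- 375 Y{\left(32 \right)} + M{\left(-17 - 6,17 \right)} = - 375 \cdot 2 \cdot 32 \left(-4 + 32\right) + 15 = - 375 \cdot 2 \cdot 32 \cdot 28 + 15 = \left(-375\right) 1792 + 15 = -672000 + 15 = -671985$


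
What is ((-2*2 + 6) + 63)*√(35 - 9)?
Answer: 65*√26 ≈ 331.44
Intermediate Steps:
((-2*2 + 6) + 63)*√(35 - 9) = ((-4 + 6) + 63)*√26 = (2 + 63)*√26 = 65*√26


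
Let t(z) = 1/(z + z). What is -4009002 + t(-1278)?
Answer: -10247009113/2556 ≈ -4.0090e+6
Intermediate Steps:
t(z) = 1/(2*z)
-4009002 + t(-1278) = -4009002 + (1/2)/(-1278) = -4009002 + (1/2)*(-1/1278) = -4009002 - 1/2556 = -10247009113/2556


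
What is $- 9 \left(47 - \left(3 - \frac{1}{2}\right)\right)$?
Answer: $- \frac{801}{2} \approx -400.5$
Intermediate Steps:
$- 9 \left(47 - \left(3 - \frac{1}{2}\right)\right) = - 9 \left(47 + \left(-3 + \frac{1}{2}\right)\right) = - 9 \left(47 - \frac{5}{2}\right) = \left(-9\right) \frac{89}{2} = - \frac{801}{2}$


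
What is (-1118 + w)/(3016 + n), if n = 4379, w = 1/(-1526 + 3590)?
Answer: -2307551/15263280 ≈ -0.15118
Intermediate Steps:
w = 1/2064 ≈ 0.00048450
(-1118 + w)/(3016 + n) = (-1118 + 1/2064)/(3016 + 4379) = -2307551/2064/7395 = -2307551/2064*1/7395 = -2307551/15263280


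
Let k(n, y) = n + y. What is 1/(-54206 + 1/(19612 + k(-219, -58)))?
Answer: -19335/1048073009 ≈ -1.8448e-5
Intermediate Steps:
1/(-54206 + 1/(19612 + k(-219, -58))) = 1/(-54206 + 1/(19612 + (-219 - 58))) = 1/(-54206 + 1/(19612 - 277)) = 1/(-54206 + 1/19335) = 1/(-1048073009/19335) = -19335/1048073009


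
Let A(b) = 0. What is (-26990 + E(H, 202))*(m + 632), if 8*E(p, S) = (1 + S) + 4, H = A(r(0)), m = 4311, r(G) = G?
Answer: -1066269359/8 ≈ -1.3328e+8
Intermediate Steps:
H = 0
E(p, S) = 5/8 + S/8 (E(p, S) = ((1 + S) + 4)/8 = (5 + S)/8 = 5/8 + S/8)
(-26990 + E(H, 202))*(m + 632) = (-26990 + (5/8 + (⅛)*202))*(4311 + 632) = (-26990 + (5/8 + 101/4))*4943 = (-26990 + 207/8)*4943 = -215713/8*4943 = -1066269359/8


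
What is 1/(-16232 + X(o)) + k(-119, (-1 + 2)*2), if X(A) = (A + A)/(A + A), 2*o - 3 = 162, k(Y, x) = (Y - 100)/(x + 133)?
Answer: -1184908/730395 ≈ -1.6223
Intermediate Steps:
k(Y, x) = (-100 + Y)/(133 + x)
o = 165/2 (o = 3/2 + (½)*162 = 3/2 + 81 = 165/2 ≈ 82.500)
X(A) = 1 (X(A) = (2*A)/((2*A)) = (2*A)*(1/(2*A)) = 1)
1/(-16232 + X(o)) + k(-119, (-1 + 2)*2) = 1/(-16232 + 1) + (-100 - 119)/(133 + (-1 + 2)*2) = 1/(-16231) - 219/(133 + 1*2) = -1/16231 - 219/(133 + 2) = -1/16231 - 219/135 = -1/16231 + (1/135)*(-219) = -1/16231 - 73/45 = -1184908/730395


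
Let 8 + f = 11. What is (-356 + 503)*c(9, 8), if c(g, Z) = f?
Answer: 441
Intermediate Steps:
f = 3 (f = -8 + 11 = 3)
c(g, Z) = 3
(-356 + 503)*c(9, 8) = (-356 + 503)*3 = 147*3 = 441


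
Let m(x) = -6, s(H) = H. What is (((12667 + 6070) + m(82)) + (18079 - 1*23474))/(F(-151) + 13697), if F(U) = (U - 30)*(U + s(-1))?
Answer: 13336/41209 ≈ 0.32362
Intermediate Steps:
F(U) = (-1 + U)*(-30 + U) (F(U) = (U - 30)*(U - 1) = (-30 + U)*(-1 + U) = (-1 + U)*(-30 + U))
(((12667 + 6070) + m(82)) + (18079 - 1*23474))/(F(-151) + 13697) = (((12667 + 6070) - 6) + (18079 - 1*23474))/((30 + (-151)² - 31*(-151)) + 13697) = ((18737 - 6) + (18079 - 23474))/((30 + 22801 + 4681) + 13697) = (18731 - 5395)/(27512 + 13697) = 13336/41209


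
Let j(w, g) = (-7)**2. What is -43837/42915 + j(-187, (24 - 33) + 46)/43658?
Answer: -1911732911/1873583070 ≈ -1.0204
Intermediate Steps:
j(w, g) = 49
-43837/42915 + j(-187, (24 - 33) + 46)/43658 = -43837/42915 + 49/43658 = -1911732911/1873583070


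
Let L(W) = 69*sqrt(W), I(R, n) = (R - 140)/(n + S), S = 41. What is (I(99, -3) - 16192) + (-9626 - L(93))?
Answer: -981125/38 - 69*sqrt(93) ≈ -26485.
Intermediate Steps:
I(R, n) = (-140 + R)/(41 + n) (I(R, n) = (R - 140)/(n + 41) = (-140 + R)/(41 + n))
(I(99, -3) - 16192) + (-9626 - L(93)) = ((-140 + 99)/(41 - 3) - 16192) + (-9626 - 69*sqrt(93)) = (-41/38 - 16192) + (-9626 - 69*sqrt(93)) = -615337/38 + (-9626 - 69*sqrt(93)) = -981125/38 - 69*sqrt(93)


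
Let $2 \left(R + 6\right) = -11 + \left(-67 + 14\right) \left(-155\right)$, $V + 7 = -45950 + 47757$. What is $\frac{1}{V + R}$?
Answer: $\frac{1}{5896} \approx 0.00016961$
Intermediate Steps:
$V = 1800$ ($V = -7 + \left(-45950 + 47757\right) = -7 + 1807 = 1800$)
$R = 4096$ ($R = -6 + \frac{-11 + \left(-67 + 14\right) \left(-155\right)}{2} = -6 + \frac{-11 - -8215}{2} = -6 + \frac{-11 + 8215}{2} = -6 + \frac{1}{2} \cdot 8204 = -6 + 4102 = 4096$)
$\frac{1}{V + R} = \frac{1}{1800 + 4096} = \frac{1}{5896}$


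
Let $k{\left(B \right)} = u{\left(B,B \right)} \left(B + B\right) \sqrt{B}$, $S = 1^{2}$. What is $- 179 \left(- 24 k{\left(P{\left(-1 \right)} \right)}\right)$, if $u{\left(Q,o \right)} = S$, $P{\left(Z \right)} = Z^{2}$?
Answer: $8592$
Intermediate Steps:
$S = 1$
$u{\left(Q,o \right)} = 1$
$k{\left(B \right)} = 2 B^{\frac{3}{2}}$ ($k{\left(B \right)} = 1 \left(B + B\right) \sqrt{B} = 1 \cdot 2 B \sqrt{B} = 2 B \sqrt{B} = 2 B^{\frac{3}{2}}$)
$- 179 \left(- 24 k{\left(P{\left(-1 \right)} \right)}\right) = - 179 \left(- 24 \cdot 2 \left(\left(-1\right)^{2}\right)^{\frac{3}{2}}\right) = - 179 \left(- 24 \cdot 2 \cdot 1^{\frac{3}{2}}\right) = - 179 \left(- 24 \cdot 2 \cdot 1\right) = - 179 \left(\left(-24\right) 2\right) = \left(-179\right) \left(-48\right) = 8592$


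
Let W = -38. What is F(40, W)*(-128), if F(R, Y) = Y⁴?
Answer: -266897408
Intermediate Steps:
F(40, W)*(-128) = (-38)⁴*(-128) = 2085136*(-128) = -266897408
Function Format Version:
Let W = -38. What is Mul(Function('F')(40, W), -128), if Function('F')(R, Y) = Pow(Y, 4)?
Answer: -266897408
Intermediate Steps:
Mul(Function('F')(40, W), -128) = Mul(Pow(-38, 4), -128) = Mul(2085136, -128) = -266897408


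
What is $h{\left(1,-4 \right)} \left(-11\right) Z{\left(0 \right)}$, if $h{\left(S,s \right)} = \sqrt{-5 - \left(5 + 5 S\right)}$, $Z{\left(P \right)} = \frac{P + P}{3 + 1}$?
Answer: $0$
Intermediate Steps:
$Z{\left(P \right)} = \frac{P}{2}$ ($Z{\left(P \right)} = \frac{2 P}{4} = 2 P \frac{1}{4} = \frac{P}{2}$)
$h{\left(S,s \right)} = \sqrt{-10 - 5 S}$ ($h{\left(S,s \right)} = \sqrt{-5 - \left(5 + 5 S\right)} = \sqrt{-10 - 5 S}$)
$h{\left(1,-4 \right)} \left(-11\right) Z{\left(0 \right)} = \sqrt{-10 - 5} \left(-11\right) \frac{1}{2} \cdot 0 = \sqrt{-10 - 5} \left(-11\right) 0 = \sqrt{-15} \left(-11\right) 0 = i \sqrt{15} \left(-11\right) 0 = - 11 i \sqrt{15} \cdot 0 = 0$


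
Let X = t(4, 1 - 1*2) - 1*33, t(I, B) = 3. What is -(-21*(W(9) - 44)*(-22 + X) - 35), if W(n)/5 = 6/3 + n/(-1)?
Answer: 86303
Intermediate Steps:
W(n) = 10 - 5*n (W(n) = 5*(6/3 + n/(-1)) = 5*(6*(⅓) + n*(-1)) = 5*(2 - n) = 10 - 5*n)
X = -30 (X = 3 - 1*33 = 3 - 33 = -30)
-(-21*(W(9) - 44)*(-22 + X) - 35) = -(-21*((10 - 5*9) - 44)*(-22 - 30) - 35) = -(-21*((10 - 45) - 44)*(-52) - 35) = -(-21*(-35 - 44)*(-52) - 35) = -(-(-1659)*(-52) - 35) = -(-21*4108 - 35) = -(-86268 - 35) = -1*(-86303) = 86303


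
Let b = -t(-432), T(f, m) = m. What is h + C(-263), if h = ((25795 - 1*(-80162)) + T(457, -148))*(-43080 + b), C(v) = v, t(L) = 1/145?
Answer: -660946643344/145 ≈ -4.5582e+9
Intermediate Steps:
t(L) = 1/145
b = -1/145 (b = -1*1/145 = -1/145 ≈ -0.0068966)
h = -660946605209/145 (h = ((25795 - 1*(-80162)) - 148)*(-43080 - 1/145) = ((25795 + 80162) - 148)*(-6246601/145) = (105957 - 148)*(-6246601/145) = 105809*(-6246601/145) = -660946605209/145 ≈ -4.5582e+9)
h + C(-263) = -660946605209/145 - 263 = -660946643344/145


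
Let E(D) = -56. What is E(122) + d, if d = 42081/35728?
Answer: -1958687/35728 ≈ -54.822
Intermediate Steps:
d = 42081/35728 (d = 42081*(1/35728) = 42081/35728 ≈ 1.1778)
E(122) + d = -56 + 42081/35728 = -1958687/35728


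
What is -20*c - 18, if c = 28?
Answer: -578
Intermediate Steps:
-20*c - 18 = -20*28 - 18 = -560 - 18 = -578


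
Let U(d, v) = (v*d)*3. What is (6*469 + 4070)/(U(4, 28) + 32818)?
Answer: 3442/16577 ≈ 0.20764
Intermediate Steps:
U(d, v) = 3*d*v (U(d, v) = (d*v)*3 = 3*d*v)
(6*469 + 4070)/(U(4, 28) + 32818) = (6*469 + 4070)/(3*4*28 + 32818) = (2814 + 4070)/(336 + 32818) = 6884/33154 = 6884*(1/33154) = 3442/16577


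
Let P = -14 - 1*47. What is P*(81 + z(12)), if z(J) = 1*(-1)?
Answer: -4880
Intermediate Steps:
P = -61 (P = -14 - 47 = -61)
z(J) = -1
P*(81 + z(12)) = -61*(81 - 1) = -61*80 = -4880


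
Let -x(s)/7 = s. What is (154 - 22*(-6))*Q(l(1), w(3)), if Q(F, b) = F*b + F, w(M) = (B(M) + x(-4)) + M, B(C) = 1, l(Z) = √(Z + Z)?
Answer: 9438*√2 ≈ 13347.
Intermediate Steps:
l(Z) = √2*√Z (l(Z) = √(2*Z) = √2*√Z)
x(s) = -7*s
w(M) = 29 + M (w(M) = (1 - 7*(-4)) + M = (1 + 28) + M = 29 + M)
Q(F, b) = F + F*b
(154 - 22*(-6))*Q(l(1), w(3)) = (154 - 22*(-6))*((√2*√1)*(1 + (29 + 3))) = (154 + 132)*((√2*1)*(1 + 32)) = 286*(√2*33) = 286*(33*√2) = 9438*√2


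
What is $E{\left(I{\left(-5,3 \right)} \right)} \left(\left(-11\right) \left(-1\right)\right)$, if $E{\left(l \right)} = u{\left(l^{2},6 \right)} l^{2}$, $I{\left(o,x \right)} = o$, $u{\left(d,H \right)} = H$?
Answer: $1650$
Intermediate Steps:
$E{\left(l \right)} = 6 l^{2}$
$E{\left(I{\left(-5,3 \right)} \right)} \left(\left(-11\right) \left(-1\right)\right) = 6 \left(-5\right)^{2} \left(\left(-11\right) \left(-1\right)\right) = 6 \cdot 25 \cdot 11 = 150 \cdot 11 = 1650$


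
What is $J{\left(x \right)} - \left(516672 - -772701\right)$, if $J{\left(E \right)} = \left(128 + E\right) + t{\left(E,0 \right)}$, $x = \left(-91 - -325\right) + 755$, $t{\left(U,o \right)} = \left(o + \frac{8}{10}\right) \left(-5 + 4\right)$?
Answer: $- \frac{6441284}{5} \approx -1.2883 \cdot 10^{6}$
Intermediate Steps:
$t{\left(U,o \right)} = - \frac{4}{5} - o$ ($t{\left(U,o \right)} = \left(o + 8 \cdot \frac{1}{10}\right) \left(-1\right) = \left(o + \frac{4}{5}\right) \left(-1\right) = \left(\frac{4}{5} + o\right) \left(-1\right) = - \frac{4}{5} - o$)
$x = 989$ ($x = \left(-91 + 325\right) + 755 = 234 + 755 = 989$)
$J{\left(E \right)} = \frac{636}{5} + E$ ($J{\left(E \right)} = \left(128 + E\right) - \frac{4}{5} = \frac{636}{5} + E$)
$J{\left(x \right)} - \left(516672 - -772701\right) = \left(\frac{636}{5} + 989\right) - \left(516672 - -772701\right) = \frac{5581}{5} - \left(516672 + 772701\right) = \frac{5581}{5} - 1289373 = - \frac{6441284}{5}$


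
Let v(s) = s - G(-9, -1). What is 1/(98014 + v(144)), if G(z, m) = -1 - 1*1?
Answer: 1/98160 ≈ 1.0187e-5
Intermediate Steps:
G(z, m) = -2 (G(z, m) = -1 - 1 = -2)
v(s) = 2 + s (v(s) = s - 1*(-2) = s + 2 = 2 + s)
1/(98014 + v(144)) = 1/(98014 + (2 + 144)) = 1/(98014 + 146) = 1/98160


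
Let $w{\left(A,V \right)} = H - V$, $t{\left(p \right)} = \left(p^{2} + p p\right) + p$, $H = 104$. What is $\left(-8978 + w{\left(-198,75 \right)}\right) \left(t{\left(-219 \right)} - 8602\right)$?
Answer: $-779466849$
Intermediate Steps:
$t{\left(p \right)} = p + 2 p^{2}$ ($t{\left(p \right)} = \left(p^{2} + p^{2}\right) + p = 2 p^{2} + p = p + 2 p^{2}$)
$w{\left(A,V \right)} = 104 - V$
$\left(-8978 + w{\left(-198,75 \right)}\right) \left(t{\left(-219 \right)} - 8602\right) = \left(-8978 + \left(104 - 75\right)\right) \left(- 219 \left(1 + 2 \left(-219\right)\right) - 8602\right) = \left(-8978 + \left(104 - 75\right)\right) \left(- 219 \left(1 - 438\right) - 8602\right) = \left(-8978 + 29\right) \left(\left(-219\right) \left(-437\right) - 8602\right) = - 8949 \left(95703 - 8602\right) = \left(-8949\right) 87101 = -779466849$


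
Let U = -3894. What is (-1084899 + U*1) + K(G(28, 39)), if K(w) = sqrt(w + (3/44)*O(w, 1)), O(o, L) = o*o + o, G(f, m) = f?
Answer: -1088793 + sqrt(10087)/11 ≈ -1.0888e+6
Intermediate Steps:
O(o, L) = o + o**2 (O(o, L) = o**2 + o = o + o**2)
K(w) = sqrt(w + 3*w*(1 + w)/44) (K(w) = sqrt(w + (3/44)*(w*(1 + w))) = sqrt(w + (3*(1/44))*(w*(1 + w))) = sqrt(w + 3*(w*(1 + w))/44) = sqrt(w + 3*w*(1 + w)/44))
(-1084899 + U*1) + K(G(28, 39)) = (-1084899 - 3894*1) + sqrt(11)*sqrt(28*(47 + 3*28))/22 = (-1084899 - 3894) + sqrt(11)*sqrt(28*(47 + 84))/22 = -1088793 + sqrt(11)*sqrt(28*131)/22 = -1088793 + sqrt(11)*sqrt(3668)/22 = -1088793 + sqrt(11)*(2*sqrt(917))/22 = -1088793 + sqrt(10087)/11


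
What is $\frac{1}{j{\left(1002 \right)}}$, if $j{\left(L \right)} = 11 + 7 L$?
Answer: $\frac{1}{7025} \approx 0.00014235$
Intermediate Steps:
$\frac{1}{j{\left(1002 \right)}} = \frac{1}{11 + 7 \cdot 1002} = \frac{1}{11 + 7014} = \frac{1}{7025}$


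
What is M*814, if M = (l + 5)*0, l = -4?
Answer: 0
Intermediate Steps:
M = 0 (M = (-4 + 5)*0 = 1*0 = 0)
M*814 = 0*814 = 0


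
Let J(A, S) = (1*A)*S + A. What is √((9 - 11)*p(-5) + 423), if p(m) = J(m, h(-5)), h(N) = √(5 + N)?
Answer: √433 ≈ 20.809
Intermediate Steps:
J(A, S) = A + A*S (J(A, S) = A*S + A = A + A*S)
p(m) = m (p(m) = m*(1 + √(5 - 5)) = m*(1 + √0) = m*(1 + 0) = m*1 = m)
√((9 - 11)*p(-5) + 423) = √((9 - 11)*(-5) + 423) = √(-2*(-5) + 423) = √(10 + 423) = √433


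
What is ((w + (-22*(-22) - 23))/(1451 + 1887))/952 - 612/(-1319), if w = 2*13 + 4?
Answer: 1945446541/4191486544 ≈ 0.46414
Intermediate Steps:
w = 30 (w = 26 + 4 = 30)
((w + (-22*(-22) - 23))/(1451 + 1887))/952 - 612/(-1319) = ((30 + (-22*(-22) - 23))/(1451 + 1887))/952 - 612/(-1319) = ((30 + (484 - 23))/3338)*(1/952) - 612*(-1/1319) = ((30 + 461)*(1/3338))*(1/952) + 612/1319 = (491*(1/3338))*(1/952) + 612/1319 = (491/3338)*(1/952) + 612/1319 = 491/3177776 + 612/1319 = 1945446541/4191486544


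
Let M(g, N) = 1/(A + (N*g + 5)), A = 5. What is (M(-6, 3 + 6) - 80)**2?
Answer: 12397441/1936 ≈ 6403.6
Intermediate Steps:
M(g, N) = 1/(10 + N*g) (M(g, N) = 1/(5 + (N*g + 5)) = 1/(5 + (5 + N*g)) = 1/(10 + N*g))
(M(-6, 3 + 6) - 80)**2 = (1/(10 + (3 + 6)*(-6)) - 80)**2 = (1/(10 + 9*(-6)) - 80)**2 = (1/(10 - 54) - 80)**2 = (1/(-44) - 80)**2 = (-1/44 - 80)**2 = (-3521/44)**2 = 12397441/1936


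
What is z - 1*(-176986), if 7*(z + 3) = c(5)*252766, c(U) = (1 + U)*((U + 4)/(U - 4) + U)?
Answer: 3210175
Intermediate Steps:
c(U) = (1 + U)*(U + (4 + U)/(-4 + U)) (c(U) = (1 + U)*((4 + U)/(-4 + U) + U) = (1 + U)*(U + (4 + U)/(-4 + U)))
z = 3033189 (z = -3 + (((4 + 5 + 5³ - 2*5²)/(-4 + 5))*252766)/7 = -3 + (((4 + 5 + 125 - 2*25)/1)*252766)/7 = -3 + ((1*(4 + 5 + 125 - 50))*252766)/7 = -3 + ((1*84)*252766)/7 = -3 + (84*252766)/7 = -3 + (⅐)*21232344 = -3 + 3033192 = 3033189)
z - 1*(-176986) = 3033189 - 1*(-176986) = 3033189 + 176986 = 3210175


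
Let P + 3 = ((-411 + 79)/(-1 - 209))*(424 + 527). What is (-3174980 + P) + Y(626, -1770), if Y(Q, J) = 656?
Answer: -111048823/35 ≈ -3.1728e+6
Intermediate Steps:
P = 52517/35 (P = -3 + ((-411 + 79)/(-1 - 209))*(424 + 527) = -3 - 332/(-210)*951 = -3 - 332*(-1/210)*951 = -3 + (166/105)*951 = -3 + 52622/35 = 52517/35 ≈ 1500.5)
(-3174980 + P) + Y(626, -1770) = (-3174980 + 52517/35) + 656 = -111071783/35 + 656 = -111048823/35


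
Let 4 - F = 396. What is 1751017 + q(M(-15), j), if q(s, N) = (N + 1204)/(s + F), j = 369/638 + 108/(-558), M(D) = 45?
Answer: 12017146316099/6862966 ≈ 1.7510e+6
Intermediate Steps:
F = -392 (F = 4 - 1*396 = 4 - 396 = -392)
j = 7611/19778 (j = 369*(1/638) + 108*(-1/558) = 369/638 - 6/31 = 7611/19778 ≈ 0.38482)
q(s, N) = (1204 + N)/(-392 + s) (q(s, N) = (N + 1204)/(s - 392) = (1204 + N)/(-392 + s))
1751017 + q(M(-15), j) = 1751017 + (1204 + 7611/19778)/(-392 + 45) = 1751017 + (23820323/19778)/(-347) = 1751017 - 1/347*23820323/19778 = 1751017 - 23820323/6862966 = 12017146316099/6862966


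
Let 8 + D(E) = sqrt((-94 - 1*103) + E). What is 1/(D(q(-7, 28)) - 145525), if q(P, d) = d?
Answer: -145533/21179854258 - 13*I/21179854258 ≈ -6.8713e-6 - 6.1379e-10*I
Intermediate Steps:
D(E) = -8 + sqrt(-197 + E) (D(E) = -8 + sqrt((-94 - 1*103) + E) = -8 + sqrt((-94 - 103) + E) = -8 + sqrt(-197 + E))
1/(D(q(-7, 28)) - 145525) = 1/((-8 + sqrt(-197 + 28)) - 145525) = 1/((-8 + sqrt(-169)) - 145525) = 1/((-8 + 13*I) - 145525) = 1/(-145533 + 13*I) = (-145533 - 13*I)/21179854258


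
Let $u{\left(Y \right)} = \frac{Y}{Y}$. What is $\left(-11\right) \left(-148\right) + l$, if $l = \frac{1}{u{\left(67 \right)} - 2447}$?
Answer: $\frac{3982087}{2446} \approx 1628.0$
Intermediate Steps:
$u{\left(Y \right)} = 1$
$l = - \frac{1}{2446}$ ($l = \frac{1}{1 - 2447} = \frac{1}{-2446} = - \frac{1}{2446} \approx -0.00040883$)
$\left(-11\right) \left(-148\right) + l = \left(-11\right) \left(-148\right) - \frac{1}{2446} = 1628 - \frac{1}{2446} = \frac{3982087}{2446}$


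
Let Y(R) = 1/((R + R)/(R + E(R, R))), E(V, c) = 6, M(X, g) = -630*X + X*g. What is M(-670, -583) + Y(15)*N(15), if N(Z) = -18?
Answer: 4063487/5 ≈ 8.1270e+5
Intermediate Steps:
Y(R) = (6 + R)/(2*R) (Y(R) = 1/((R + R)/(R + 6)) = 1/((2*R)/(6 + R)) = 1/(2*R/(6 + R)) = (6 + R)/(2*R))
M(-670, -583) + Y(15)*N(15) = -670*(-630 - 583) + ((½)*(6 + 15)/15)*(-18) = -670*(-1213) + ((½)*(1/15)*21)*(-18) = 812710 + (7/10)*(-18) = 812710 - 63/5 = 4063487/5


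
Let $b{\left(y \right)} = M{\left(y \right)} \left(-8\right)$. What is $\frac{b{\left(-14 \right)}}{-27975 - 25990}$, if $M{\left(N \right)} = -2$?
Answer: $- \frac{16}{53965} \approx -0.00029649$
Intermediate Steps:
$b{\left(y \right)} = 16$ ($b{\left(y \right)} = \left(-2\right) \left(-8\right) = 16$)
$\frac{b{\left(-14 \right)}}{-27975 - 25990} = \frac{16}{-27975 - 25990} = \frac{16}{-53965} = 16 \left(- \frac{1}{53965}\right) = - \frac{16}{53965}$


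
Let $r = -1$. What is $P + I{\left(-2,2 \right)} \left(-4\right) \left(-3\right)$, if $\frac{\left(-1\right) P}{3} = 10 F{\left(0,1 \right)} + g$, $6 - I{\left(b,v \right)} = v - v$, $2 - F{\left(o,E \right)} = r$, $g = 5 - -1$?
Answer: $-36$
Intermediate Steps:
$g = 6$ ($g = 5 + 1 = 6$)
$F{\left(o,E \right)} = 3$ ($F{\left(o,E \right)} = 2 - -1 = 2 + 1 = 3$)
$I{\left(b,v \right)} = 6$ ($I{\left(b,v \right)} = 6 - \left(v - v\right) = 6 - 0 = 6 + 0 = 6$)
$P = -108$ ($P = - 3 \left(10 \cdot 3 + 6\right) = - 3 \left(30 + 6\right) = \left(-3\right) 36 = -108$)
$P + I{\left(-2,2 \right)} \left(-4\right) \left(-3\right) = -108 + 6 \left(-4\right) \left(-3\right) = -108 - -72 = -108 + 72 = -36$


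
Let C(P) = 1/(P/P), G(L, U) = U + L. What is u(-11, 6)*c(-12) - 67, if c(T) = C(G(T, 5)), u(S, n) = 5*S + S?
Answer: -133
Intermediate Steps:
u(S, n) = 6*S
G(L, U) = L + U
C(P) = 1 (C(P) = 1/1 = 1)
c(T) = 1
u(-11, 6)*c(-12) - 67 = (6*(-11))*1 - 67 = -66*1 - 67 = -66 - 67 = -133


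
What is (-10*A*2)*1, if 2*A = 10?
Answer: -100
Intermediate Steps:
A = 5 (A = (1/2)*10 = 5)
(-10*A*2)*1 = (-10*5*2)*1 = -50*2*1 = -100*1 = -100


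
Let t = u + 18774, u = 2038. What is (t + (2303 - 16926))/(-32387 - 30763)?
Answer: -2063/21050 ≈ -0.098005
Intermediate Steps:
t = 20812 (t = 2038 + 18774 = 20812)
(t + (2303 - 16926))/(-32387 - 30763) = (20812 + (2303 - 16926))/(-32387 - 30763) = (20812 - 14623)/(-63150) = 6189*(-1/63150) = -2063/21050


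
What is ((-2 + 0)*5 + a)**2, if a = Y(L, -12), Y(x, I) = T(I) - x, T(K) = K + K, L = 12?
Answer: 2116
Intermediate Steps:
T(K) = 2*K
Y(x, I) = -x + 2*I (Y(x, I) = 2*I - x = -x + 2*I)
a = -36 (a = -1*12 + 2*(-12) = -12 - 24 = -36)
((-2 + 0)*5 + a)**2 = ((-2 + 0)*5 - 36)**2 = (-2*5 - 36)**2 = (-10 - 36)**2 = (-46)**2 = 2116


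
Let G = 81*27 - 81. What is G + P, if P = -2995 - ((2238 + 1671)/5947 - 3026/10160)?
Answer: -26868225549/30210760 ≈ -889.36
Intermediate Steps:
P = -90492086109/30210760 (P = -2995 - (3909*(1/5947) - 3026*1/10160) = -2995 - (3909/5947 - 1513/5080) = -2995 - 1*10859909/30210760 = -2995 - 10859909/30210760 = -90492086109/30210760 ≈ -2995.4)
G = 2106 (G = 2187 - 81 = 2106)
G + P = 2106 - 90492086109/30210760 = -26868225549/30210760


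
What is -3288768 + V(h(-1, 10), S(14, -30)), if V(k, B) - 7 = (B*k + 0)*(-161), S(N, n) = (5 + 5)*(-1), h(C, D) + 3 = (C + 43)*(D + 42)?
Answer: 222649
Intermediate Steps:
h(C, D) = -3 + (42 + D)*(43 + C) (h(C, D) = -3 + (C + 43)*(D + 42) = -3 + (43 + C)*(42 + D) = -3 + (42 + D)*(43 + C))
S(N, n) = -10 (S(N, n) = 10*(-1) = -10)
V(k, B) = 7 - 161*B*k (V(k, B) = 7 + (B*k + 0)*(-161) = 7 + (B*k)*(-161) = 7 - 161*B*k)
-3288768 + V(h(-1, 10), S(14, -30)) = -3288768 + (7 - 161*(-10)*(1803 + 42*(-1) + 43*10 - 1*10)) = -3288768 + (7 - 161*(-10)*(1803 - 42 + 430 - 10)) = -3288768 + (7 - 161*(-10)*2181) = -3288768 + (7 + 3511410) = -3288768 + 3511417 = 222649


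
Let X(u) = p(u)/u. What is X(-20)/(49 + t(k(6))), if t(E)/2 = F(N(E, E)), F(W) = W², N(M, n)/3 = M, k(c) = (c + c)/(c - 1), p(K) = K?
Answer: 25/3817 ≈ 0.0065496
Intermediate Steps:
k(c) = 2*c/(-1 + c) (k(c) = (2*c)/(-1 + c) = 2*c/(-1 + c))
N(M, n) = 3*M
t(E) = 18*E² (t(E) = 2*(3*E)² = 2*(9*E²) = 18*E²)
X(u) = 1 (X(u) = u/u = 1)
X(-20)/(49 + t(k(6))) = 1/(49 + 18*(2*6/(-1 + 6))²) = 1/(49 + 18*(2*6/5)²) = 1/(49 + 18*(2*6*(⅕))²) = 1/(49 + 18*(12/5)²) = 1/(49 + 18*(144/25)) = 1/(49 + 2592/25) = 1/(3817/25) = 1*(25/3817) = 25/3817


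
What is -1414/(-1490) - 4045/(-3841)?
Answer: 5729112/2861545 ≈ 2.0021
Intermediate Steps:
-1414/(-1490) - 4045/(-3841) = -1414*(-1/1490) - 4045*(-1/3841) = 707/745 + 4045/3841 = 5729112/2861545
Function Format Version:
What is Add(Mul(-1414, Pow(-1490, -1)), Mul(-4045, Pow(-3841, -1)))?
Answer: Rational(5729112, 2861545) ≈ 2.0021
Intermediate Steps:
Add(Mul(-1414, Pow(-1490, -1)), Mul(-4045, Pow(-3841, -1))) = Add(Mul(-1414, Rational(-1, 1490)), Mul(-4045, Rational(-1, 3841))) = Add(Rational(707, 745), Rational(4045, 3841)) = Rational(5729112, 2861545)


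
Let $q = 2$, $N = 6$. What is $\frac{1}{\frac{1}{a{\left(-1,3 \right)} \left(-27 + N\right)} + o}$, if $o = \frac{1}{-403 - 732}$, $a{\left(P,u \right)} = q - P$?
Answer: $- \frac{71505}{1198} \approx -59.687$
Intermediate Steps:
$a{\left(P,u \right)} = 2 - P$
$o = - \frac{1}{1135}$ ($o = \frac{1}{-1135} = - \frac{1}{1135} \approx -0.00088106$)
$\frac{1}{\frac{1}{a{\left(-1,3 \right)} \left(-27 + N\right)} + o} = \frac{1}{\frac{1}{\left(2 - -1\right) \left(-27 + 6\right)} - \frac{1}{1135}} = \frac{1}{\frac{1}{\left(2 + 1\right) \left(-21\right)} - \frac{1}{1135}} = \frac{1}{\frac{1}{3 \left(-21\right)} - \frac{1}{1135}} = \frac{1}{\frac{1}{-63} - \frac{1}{1135}} = \frac{1}{- \frac{1}{63} - \frac{1}{1135}} = \frac{1}{- \frac{1198}{71505}} = - \frac{71505}{1198}$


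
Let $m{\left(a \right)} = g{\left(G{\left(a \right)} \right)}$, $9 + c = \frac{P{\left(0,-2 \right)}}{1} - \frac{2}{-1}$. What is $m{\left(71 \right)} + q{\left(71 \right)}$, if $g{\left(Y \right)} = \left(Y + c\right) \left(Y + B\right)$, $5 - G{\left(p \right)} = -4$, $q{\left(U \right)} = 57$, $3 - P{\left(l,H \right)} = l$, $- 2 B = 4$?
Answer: $92$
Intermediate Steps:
$B = -2$ ($B = \left(- \frac{1}{2}\right) 4 = -2$)
$P{\left(l,H \right)} = 3 - l$
$G{\left(p \right)} = 9$ ($G{\left(p \right)} = 5 - -4 = 5 + 4 = 9$)
$c = -4$ ($c = -9 - \left(-2 - \frac{3 - 0}{1}\right) = -9 - \left(-2 - \left(3 + 0\right) 1\right) = -9 + \left(3 \cdot 1 + 2\right) = -9 + \left(3 + 2\right) = -9 + 5 = -4$)
$g{\left(Y \right)} = \left(-4 + Y\right) \left(-2 + Y\right)$ ($g{\left(Y \right)} = \left(Y - 4\right) \left(Y - 2\right) = \left(-4 + Y\right) \left(-2 + Y\right)$)
$m{\left(a \right)} = 35$ ($m{\left(a \right)} = 8 + 9^{2} - 54 = 8 + 81 - 54 = 35$)
$m{\left(71 \right)} + q{\left(71 \right)} = 35 + 57 = 92$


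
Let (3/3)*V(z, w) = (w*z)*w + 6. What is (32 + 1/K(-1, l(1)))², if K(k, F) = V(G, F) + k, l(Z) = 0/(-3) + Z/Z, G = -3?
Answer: 4225/4 ≈ 1056.3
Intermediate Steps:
V(z, w) = 6 + z*w² (V(z, w) = (w*z)*w + 6 = z*w² + 6 = 6 + z*w²)
l(Z) = 1 (l(Z) = 0*(-⅓) + 1 = 0 + 1 = 1)
K(k, F) = 6 + k - 3*F² (K(k, F) = (6 - 3*F²) + k = 6 + k - 3*F²)
(32 + 1/K(-1, l(1)))² = (32 + 1/(6 - 1 - 3*1²))² = (32 + 1/(6 - 1 - 3*1))² = (32 + 1/(6 - 1 - 3))² = (32 + 1/2)² = (32 + ½)² = (65/2)² = 4225/4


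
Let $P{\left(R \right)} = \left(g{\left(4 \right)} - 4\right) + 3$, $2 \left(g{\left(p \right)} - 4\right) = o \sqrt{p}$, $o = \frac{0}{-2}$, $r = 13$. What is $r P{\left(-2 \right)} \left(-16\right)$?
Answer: $-624$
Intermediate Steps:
$o = 0$ ($o = 0 \left(- \frac{1}{2}\right) = 0$)
$g{\left(p \right)} = 4$ ($g{\left(p \right)} = 4 + \frac{0 \sqrt{p}}{2} = 4 + \frac{1}{2} \cdot 0 = 4 + 0 = 4$)
$P{\left(R \right)} = 3$ ($P{\left(R \right)} = \left(4 - 4\right) + 3 = 0 + 3 = 3$)
$r P{\left(-2 \right)} \left(-16\right) = 13 \cdot 3 \left(-16\right) = 39 \left(-16\right) = -624$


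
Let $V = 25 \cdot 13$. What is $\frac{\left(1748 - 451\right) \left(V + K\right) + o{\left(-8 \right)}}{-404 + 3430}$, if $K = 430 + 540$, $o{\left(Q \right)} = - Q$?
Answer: $\frac{1679623}{3026} \approx 555.06$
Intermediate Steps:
$K = 970$
$V = 325$
$\frac{\left(1748 - 451\right) \left(V + K\right) + o{\left(-8 \right)}}{-404 + 3430} = \frac{\left(1748 - 451\right) \left(325 + 970\right) - -8}{-404 + 3430} = \frac{1297 \cdot 1295 + 8}{3026} = \left(1679615 + 8\right) \frac{1}{3026} = 1679623 \cdot \frac{1}{3026} = \frac{1679623}{3026}$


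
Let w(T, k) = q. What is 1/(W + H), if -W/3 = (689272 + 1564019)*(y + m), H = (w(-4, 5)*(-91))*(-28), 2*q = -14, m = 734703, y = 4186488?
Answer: -1/33266626186579 ≈ -3.0060e-14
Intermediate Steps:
q = -7 (q = (½)*(-14) = -7)
w(T, k) = -7
H = -17836 (H = -7*(-91)*(-28) = 637*(-28) = -17836)
W = -33266626168743 (W = -3*(689272 + 1564019)*(4186488 + 734703) = -6759873*4921191 = -3*11088875389581 = -33266626168743)
1/(W + H) = 1/(-33266626168743 - 17836) = 1/(-33266626186579) = -1/33266626186579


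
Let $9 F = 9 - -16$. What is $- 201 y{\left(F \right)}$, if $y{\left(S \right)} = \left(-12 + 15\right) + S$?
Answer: $- \frac{3484}{3} \approx -1161.3$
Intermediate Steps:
$F = \frac{25}{9}$ ($F = \frac{9 - -16}{9} = \frac{9 + 16}{9} = \frac{1}{9} \cdot 25 = \frac{25}{9} \approx 2.7778$)
$y{\left(S \right)} = 3 + S$
$- 201 y{\left(F \right)} = - 201 \left(3 + \frac{25}{9}\right) = \left(-201\right) \frac{52}{9} = - \frac{3484}{3}$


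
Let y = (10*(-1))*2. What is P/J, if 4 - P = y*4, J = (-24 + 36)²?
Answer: 7/12 ≈ 0.58333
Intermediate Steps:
y = -20 (y = -10*2 = -20)
J = 144 (J = 12² = 144)
P = 84 (P = 4 - (-20)*4 = 4 - 1*(-80) = 4 + 80 = 84)
P/J = 84/144 = 84*(1/144) = 7/12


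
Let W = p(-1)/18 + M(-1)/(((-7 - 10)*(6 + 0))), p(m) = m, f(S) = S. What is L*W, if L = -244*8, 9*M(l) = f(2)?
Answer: 51728/459 ≈ 112.70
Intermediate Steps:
M(l) = 2/9 (M(l) = (1/9)*2 = 2/9)
L = -1952
W = -53/918 (W = -1/18 + 2/(9*(((-7 - 10)*(6 + 0)))) = -1*1/18 + 2/(9*((-17*6))) = -1/18 + (2/9)/(-102) = -1/18 + (2/9)*(-1/102) = -1/18 - 1/459 = -53/918 ≈ -0.057734)
L*W = -1952*(-53/918) = 51728/459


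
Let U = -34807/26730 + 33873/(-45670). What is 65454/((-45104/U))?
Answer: 1360931011541/458842653720 ≈ 2.9660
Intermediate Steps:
U = -124753049/61037955 (U = -34807*1/26730 + 33873*(-1/45670) = -34807/26730 - 33873/45670 = -124753049/61037955 ≈ -2.0439)
65454/((-45104/U)) = 65454/((-45104/(-124753049/61037955))) = 65454/((-45104*(-61037955/124753049))) = 65454/(2753055922320/124753049) = 65454*(124753049/2753055922320) = 1360931011541/458842653720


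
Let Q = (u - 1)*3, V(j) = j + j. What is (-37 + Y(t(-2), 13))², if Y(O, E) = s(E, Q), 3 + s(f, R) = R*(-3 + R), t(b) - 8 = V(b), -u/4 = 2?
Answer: 592900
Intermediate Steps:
u = -8 (u = -4*2 = -8)
V(j) = 2*j
Q = -27 (Q = (-8 - 1)*3 = -9*3 = -27)
t(b) = 8 + 2*b
s(f, R) = -3 + R*(-3 + R)
Y(O, E) = 807 (Y(O, E) = -3 + (-27)² - 3*(-27) = -3 + 729 + 81 = 807)
(-37 + Y(t(-2), 13))² = (-37 + 807)² = 770² = 592900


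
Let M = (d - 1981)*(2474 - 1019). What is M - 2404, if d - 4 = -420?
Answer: -3490039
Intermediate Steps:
d = -416 (d = 4 - 420 = -416)
M = -3487635 (M = (-416 - 1981)*(2474 - 1019) = -2397*1455 = -3487635)
M - 2404 = -3487635 - 2404 = -3490039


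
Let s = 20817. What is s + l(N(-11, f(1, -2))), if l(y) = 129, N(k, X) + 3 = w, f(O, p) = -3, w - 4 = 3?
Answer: 20946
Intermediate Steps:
w = 7 (w = 4 + 3 = 7)
N(k, X) = 4 (N(k, X) = -3 + 7 = 4)
s + l(N(-11, f(1, -2))) = 20817 + 129 = 20946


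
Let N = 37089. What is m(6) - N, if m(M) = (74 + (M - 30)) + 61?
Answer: -36978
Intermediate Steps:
m(M) = 105 + M (m(M) = (74 + (-30 + M)) + 61 = (44 + M) + 61 = 105 + M)
m(6) - N = (105 + 6) - 1*37089 = 111 - 37089 = -36978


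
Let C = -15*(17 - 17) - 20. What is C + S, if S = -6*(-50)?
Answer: 280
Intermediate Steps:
C = -20 (C = -15*0 - 20 = 0 - 20 = -20)
S = 300
C + S = -20 + 300 = 280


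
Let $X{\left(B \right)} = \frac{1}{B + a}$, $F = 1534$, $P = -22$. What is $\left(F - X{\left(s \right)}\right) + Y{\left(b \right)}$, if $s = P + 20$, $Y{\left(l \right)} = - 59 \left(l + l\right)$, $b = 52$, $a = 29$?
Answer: $- \frac{124255}{27} \approx -4602.0$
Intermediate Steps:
$Y{\left(l \right)} = - 118 l$ ($Y{\left(l \right)} = - 59 \cdot 2 l = - 118 l$)
$s = -2$ ($s = -22 + 20 = -2$)
$X{\left(B \right)} = \frac{1}{29 + B}$ ($X{\left(B \right)} = \frac{1}{B + 29} = \frac{1}{29 + B}$)
$\left(F - X{\left(s \right)}\right) + Y{\left(b \right)} = \left(1534 - \frac{1}{29 - 2}\right) - 6136 = \left(1534 - \frac{1}{27}\right) - 6136 = \frac{41417}{27} - 6136 = - \frac{124255}{27}$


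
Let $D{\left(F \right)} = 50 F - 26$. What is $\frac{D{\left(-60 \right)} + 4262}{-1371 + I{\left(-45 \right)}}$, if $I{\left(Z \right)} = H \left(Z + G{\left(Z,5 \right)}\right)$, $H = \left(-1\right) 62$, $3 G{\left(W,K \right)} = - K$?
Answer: $\frac{3708}{4567} \approx 0.81191$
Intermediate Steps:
$G{\left(W,K \right)} = - \frac{K}{3}$ ($G{\left(W,K \right)} = \frac{\left(-1\right) K}{3} = - \frac{K}{3}$)
$H = -62$
$D{\left(F \right)} = -26 + 50 F$
$I{\left(Z \right)} = \frac{310}{3} - 62 Z$ ($I{\left(Z \right)} = - 62 \left(Z - \frac{5}{3}\right) = - 62 \left(- \frac{5}{3} + Z\right) = \frac{310}{3} - 62 Z$)
$\frac{D{\left(-60 \right)} + 4262}{-1371 + I{\left(-45 \right)}} = \frac{\left(-26 + 50 \left(-60\right)\right) + 4262}{-1371 + \left(\frac{310}{3} - -2790\right)} = \frac{\left(-26 - 3000\right) + 4262}{-1371 + \left(\frac{310}{3} + 2790\right)} = \frac{-3026 + 4262}{-1371 + \frac{8680}{3}} = \frac{1236}{\frac{4567}{3}} = 1236 \cdot \frac{3}{4567} = \frac{3708}{4567}$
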